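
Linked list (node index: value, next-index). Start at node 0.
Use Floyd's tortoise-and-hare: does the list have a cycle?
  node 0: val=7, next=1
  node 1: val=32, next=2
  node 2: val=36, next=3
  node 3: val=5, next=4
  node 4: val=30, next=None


Floyd's tortoise (slow, +1) and hare (fast, +2):
  init: slow=0, fast=0
  step 1: slow=1, fast=2
  step 2: slow=2, fast=4
  step 3: fast -> None, no cycle

Cycle: no


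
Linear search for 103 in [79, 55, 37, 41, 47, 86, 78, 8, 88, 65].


i=0: 79!=103
i=1: 55!=103
i=2: 37!=103
i=3: 41!=103
i=4: 47!=103
i=5: 86!=103
i=6: 78!=103
i=7: 8!=103
i=8: 88!=103
i=9: 65!=103

Not found, 10 comps


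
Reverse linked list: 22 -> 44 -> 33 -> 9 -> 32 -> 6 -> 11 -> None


Step 1: curr=22, set curr.next=prev(None) | reversed so far: 22
Step 2: curr=44, set curr.next=prev(22) | reversed so far: 44 -> 22
Step 3: curr=33, set curr.next=prev(44) | reversed so far: 33 -> 44 -> 22
Step 4: curr=9, set curr.next=prev(33) | reversed so far: 9 -> 33 -> 44 -> 22
Step 5: curr=32, set curr.next=prev(9) | reversed so far: 32 -> 9 -> 33 -> 44 -> 22
Step 6: curr=6, set curr.next=prev(32) | reversed so far: 6 -> 32 -> 9 -> 33 -> 44 -> 22
Step 7: curr=11, set curr.next=prev(6) | reversed so far: 11 -> 6 -> 32 -> 9 -> 33 -> 44 -> 22

11 -> 6 -> 32 -> 9 -> 33 -> 44 -> 22 -> None


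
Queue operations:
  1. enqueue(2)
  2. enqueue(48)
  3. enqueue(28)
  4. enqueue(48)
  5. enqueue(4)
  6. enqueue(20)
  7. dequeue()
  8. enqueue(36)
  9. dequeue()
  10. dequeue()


enqueue(2) -> [2]
enqueue(48) -> [2, 48]
enqueue(28) -> [2, 48, 28]
enqueue(48) -> [2, 48, 28, 48]
enqueue(4) -> [2, 48, 28, 48, 4]
enqueue(20) -> [2, 48, 28, 48, 4, 20]
dequeue()->2, [48, 28, 48, 4, 20]
enqueue(36) -> [48, 28, 48, 4, 20, 36]
dequeue()->48, [28, 48, 4, 20, 36]
dequeue()->28, [48, 4, 20, 36]

Final queue: [48, 4, 20, 36]


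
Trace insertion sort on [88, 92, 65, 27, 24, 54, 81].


Initial: [88, 92, 65, 27, 24, 54, 81]
Insert 92: [88, 92, 65, 27, 24, 54, 81]
Insert 65: [65, 88, 92, 27, 24, 54, 81]
Insert 27: [27, 65, 88, 92, 24, 54, 81]
Insert 24: [24, 27, 65, 88, 92, 54, 81]
Insert 54: [24, 27, 54, 65, 88, 92, 81]
Insert 81: [24, 27, 54, 65, 81, 88, 92]

Sorted: [24, 27, 54, 65, 81, 88, 92]


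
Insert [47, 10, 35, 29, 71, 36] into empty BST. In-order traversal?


Insert 47: root
Insert 10: L from 47
Insert 35: L from 47 -> R from 10
Insert 29: L from 47 -> R from 10 -> L from 35
Insert 71: R from 47
Insert 36: L from 47 -> R from 10 -> R from 35

In-order: [10, 29, 35, 36, 47, 71]


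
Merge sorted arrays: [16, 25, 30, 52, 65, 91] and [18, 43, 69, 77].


Take 16 from A
Take 18 from B
Take 25 from A
Take 30 from A
Take 43 from B
Take 52 from A
Take 65 from A
Take 69 from B
Take 77 from B

Merged: [16, 18, 25, 30, 43, 52, 65, 69, 77, 91]


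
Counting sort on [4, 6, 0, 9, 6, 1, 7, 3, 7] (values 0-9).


Input: [4, 6, 0, 9, 6, 1, 7, 3, 7]
Counts: [1, 1, 0, 1, 1, 0, 2, 2, 0, 1]

Sorted: [0, 1, 3, 4, 6, 6, 7, 7, 9]


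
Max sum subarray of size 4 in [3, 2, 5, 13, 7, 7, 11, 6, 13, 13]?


[0:4]: 23
[1:5]: 27
[2:6]: 32
[3:7]: 38
[4:8]: 31
[5:9]: 37
[6:10]: 43

Max: 43 at [6:10]


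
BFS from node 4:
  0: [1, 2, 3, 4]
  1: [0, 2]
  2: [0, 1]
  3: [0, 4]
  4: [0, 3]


Visit 4, enqueue [0, 3]
Visit 0, enqueue [1, 2]
Visit 3, enqueue []
Visit 1, enqueue []
Visit 2, enqueue []

BFS order: [4, 0, 3, 1, 2]


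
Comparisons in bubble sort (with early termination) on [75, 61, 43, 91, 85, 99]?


Algorithm: bubble sort (with early termination)
Input: [75, 61, 43, 91, 85, 99]
Sorted: [43, 61, 75, 85, 91, 99]

12


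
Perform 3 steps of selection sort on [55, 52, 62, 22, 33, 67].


Initial: [55, 52, 62, 22, 33, 67]
Step 1: min=22 at 3
  Swap: [22, 52, 62, 55, 33, 67]
Step 2: min=33 at 4
  Swap: [22, 33, 62, 55, 52, 67]
Step 3: min=52 at 4
  Swap: [22, 33, 52, 55, 62, 67]

After 3 steps: [22, 33, 52, 55, 62, 67]


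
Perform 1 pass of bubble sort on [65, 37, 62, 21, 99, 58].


Initial: [65, 37, 62, 21, 99, 58]
Pass 1: [37, 62, 21, 65, 58, 99] (4 swaps)

After 1 pass: [37, 62, 21, 65, 58, 99]


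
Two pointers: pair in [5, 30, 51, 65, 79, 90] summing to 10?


lo=0(5)+hi=5(90)=95
lo=0(5)+hi=4(79)=84
lo=0(5)+hi=3(65)=70
lo=0(5)+hi=2(51)=56
lo=0(5)+hi=1(30)=35

No pair found


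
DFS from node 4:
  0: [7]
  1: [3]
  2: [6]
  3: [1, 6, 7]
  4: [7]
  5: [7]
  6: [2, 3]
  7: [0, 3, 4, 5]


Visit 4, push [7]
Visit 7, push [5, 3, 0]
Visit 0, push []
Visit 3, push [6, 1]
Visit 1, push []
Visit 6, push [2]
Visit 2, push []
Visit 5, push []

DFS order: [4, 7, 0, 3, 1, 6, 2, 5]


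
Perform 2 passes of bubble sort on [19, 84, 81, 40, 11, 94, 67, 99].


Initial: [19, 84, 81, 40, 11, 94, 67, 99]
Pass 1: [19, 81, 40, 11, 84, 67, 94, 99] (4 swaps)
Pass 2: [19, 40, 11, 81, 67, 84, 94, 99] (3 swaps)

After 2 passes: [19, 40, 11, 81, 67, 84, 94, 99]


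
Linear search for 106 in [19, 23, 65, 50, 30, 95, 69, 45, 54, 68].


i=0: 19!=106
i=1: 23!=106
i=2: 65!=106
i=3: 50!=106
i=4: 30!=106
i=5: 95!=106
i=6: 69!=106
i=7: 45!=106
i=8: 54!=106
i=9: 68!=106

Not found, 10 comps


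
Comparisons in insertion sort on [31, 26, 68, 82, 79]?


Algorithm: insertion sort
Input: [31, 26, 68, 82, 79]
Sorted: [26, 31, 68, 79, 82]

5


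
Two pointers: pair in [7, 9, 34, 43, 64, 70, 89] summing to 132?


lo=0(7)+hi=6(89)=96
lo=1(9)+hi=6(89)=98
lo=2(34)+hi=6(89)=123
lo=3(43)+hi=6(89)=132

Yes: 43+89=132


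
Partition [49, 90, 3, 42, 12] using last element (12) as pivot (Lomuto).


Pivot: 12
  3 <= 12: swap -> [3, 90, 49, 42, 12]
Place pivot at 1: [3, 12, 49, 42, 90]

Partitioned: [3, 12, 49, 42, 90]


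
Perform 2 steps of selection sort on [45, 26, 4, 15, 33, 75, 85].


Initial: [45, 26, 4, 15, 33, 75, 85]
Step 1: min=4 at 2
  Swap: [4, 26, 45, 15, 33, 75, 85]
Step 2: min=15 at 3
  Swap: [4, 15, 45, 26, 33, 75, 85]

After 2 steps: [4, 15, 45, 26, 33, 75, 85]


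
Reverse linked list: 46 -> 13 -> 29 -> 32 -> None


Step 1: curr=46, set curr.next=prev(None) | reversed so far: 46
Step 2: curr=13, set curr.next=prev(46) | reversed so far: 13 -> 46
Step 3: curr=29, set curr.next=prev(13) | reversed so far: 29 -> 13 -> 46
Step 4: curr=32, set curr.next=prev(29) | reversed so far: 32 -> 29 -> 13 -> 46

32 -> 29 -> 13 -> 46 -> None


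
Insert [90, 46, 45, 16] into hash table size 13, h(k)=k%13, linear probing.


Insert 90: h=12 -> slot 12
Insert 46: h=7 -> slot 7
Insert 45: h=6 -> slot 6
Insert 16: h=3 -> slot 3

Table: [None, None, None, 16, None, None, 45, 46, None, None, None, None, 90]


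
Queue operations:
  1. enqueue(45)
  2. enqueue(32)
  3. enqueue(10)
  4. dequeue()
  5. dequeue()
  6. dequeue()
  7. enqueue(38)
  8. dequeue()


enqueue(45) -> [45]
enqueue(32) -> [45, 32]
enqueue(10) -> [45, 32, 10]
dequeue()->45, [32, 10]
dequeue()->32, [10]
dequeue()->10, []
enqueue(38) -> [38]
dequeue()->38, []

Final queue: []


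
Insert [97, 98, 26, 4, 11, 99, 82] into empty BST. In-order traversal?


Insert 97: root
Insert 98: R from 97
Insert 26: L from 97
Insert 4: L from 97 -> L from 26
Insert 11: L from 97 -> L from 26 -> R from 4
Insert 99: R from 97 -> R from 98
Insert 82: L from 97 -> R from 26

In-order: [4, 11, 26, 82, 97, 98, 99]


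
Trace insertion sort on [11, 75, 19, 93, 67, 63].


Initial: [11, 75, 19, 93, 67, 63]
Insert 75: [11, 75, 19, 93, 67, 63]
Insert 19: [11, 19, 75, 93, 67, 63]
Insert 93: [11, 19, 75, 93, 67, 63]
Insert 67: [11, 19, 67, 75, 93, 63]
Insert 63: [11, 19, 63, 67, 75, 93]

Sorted: [11, 19, 63, 67, 75, 93]


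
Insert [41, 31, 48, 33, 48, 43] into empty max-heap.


Insert 41: [41]
Insert 31: [41, 31]
Insert 48: [48, 31, 41]
Insert 33: [48, 33, 41, 31]
Insert 48: [48, 48, 41, 31, 33]
Insert 43: [48, 48, 43, 31, 33, 41]

Final heap: [48, 48, 43, 31, 33, 41]


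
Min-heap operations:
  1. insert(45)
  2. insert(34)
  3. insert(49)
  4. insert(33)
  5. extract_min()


insert(45) -> [45]
insert(34) -> [34, 45]
insert(49) -> [34, 45, 49]
insert(33) -> [33, 34, 49, 45]
extract_min()->33, [34, 45, 49]

Final heap: [34, 45, 49]


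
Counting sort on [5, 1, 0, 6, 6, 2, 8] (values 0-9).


Input: [5, 1, 0, 6, 6, 2, 8]
Counts: [1, 1, 1, 0, 0, 1, 2, 0, 1, 0]

Sorted: [0, 1, 2, 5, 6, 6, 8]


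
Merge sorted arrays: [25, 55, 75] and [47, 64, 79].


Take 25 from A
Take 47 from B
Take 55 from A
Take 64 from B
Take 75 from A

Merged: [25, 47, 55, 64, 75, 79]


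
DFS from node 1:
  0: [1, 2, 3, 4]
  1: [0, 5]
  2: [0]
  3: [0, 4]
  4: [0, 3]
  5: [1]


Visit 1, push [5, 0]
Visit 0, push [4, 3, 2]
Visit 2, push []
Visit 3, push [4]
Visit 4, push []
Visit 5, push []

DFS order: [1, 0, 2, 3, 4, 5]


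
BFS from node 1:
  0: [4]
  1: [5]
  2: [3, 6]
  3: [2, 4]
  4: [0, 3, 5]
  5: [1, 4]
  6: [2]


Visit 1, enqueue [5]
Visit 5, enqueue [4]
Visit 4, enqueue [0, 3]
Visit 0, enqueue []
Visit 3, enqueue [2]
Visit 2, enqueue [6]
Visit 6, enqueue []

BFS order: [1, 5, 4, 0, 3, 2, 6]


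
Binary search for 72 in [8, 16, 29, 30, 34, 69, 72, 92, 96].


Step 1: lo=0, hi=8, mid=4, val=34
Step 2: lo=5, hi=8, mid=6, val=72

Found at index 6


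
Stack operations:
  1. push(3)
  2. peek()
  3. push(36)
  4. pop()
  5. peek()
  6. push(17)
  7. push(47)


push(3) -> [3]
peek()->3
push(36) -> [3, 36]
pop()->36, [3]
peek()->3
push(17) -> [3, 17]
push(47) -> [3, 17, 47]

Final stack: [3, 17, 47]


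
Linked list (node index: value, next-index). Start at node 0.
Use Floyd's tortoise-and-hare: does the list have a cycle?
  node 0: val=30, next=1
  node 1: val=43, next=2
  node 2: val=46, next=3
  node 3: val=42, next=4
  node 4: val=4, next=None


Floyd's tortoise (slow, +1) and hare (fast, +2):
  init: slow=0, fast=0
  step 1: slow=1, fast=2
  step 2: slow=2, fast=4
  step 3: fast -> None, no cycle

Cycle: no


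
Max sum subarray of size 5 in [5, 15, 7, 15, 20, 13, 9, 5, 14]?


[0:5]: 62
[1:6]: 70
[2:7]: 64
[3:8]: 62
[4:9]: 61

Max: 70 at [1:6]


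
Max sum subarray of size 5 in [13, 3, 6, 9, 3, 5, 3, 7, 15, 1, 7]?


[0:5]: 34
[1:6]: 26
[2:7]: 26
[3:8]: 27
[4:9]: 33
[5:10]: 31
[6:11]: 33

Max: 34 at [0:5]


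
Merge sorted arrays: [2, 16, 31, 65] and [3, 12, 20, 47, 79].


Take 2 from A
Take 3 from B
Take 12 from B
Take 16 from A
Take 20 from B
Take 31 from A
Take 47 from B
Take 65 from A

Merged: [2, 3, 12, 16, 20, 31, 47, 65, 79]


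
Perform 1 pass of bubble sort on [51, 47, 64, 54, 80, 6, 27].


Initial: [51, 47, 64, 54, 80, 6, 27]
Pass 1: [47, 51, 54, 64, 6, 27, 80] (4 swaps)

After 1 pass: [47, 51, 54, 64, 6, 27, 80]


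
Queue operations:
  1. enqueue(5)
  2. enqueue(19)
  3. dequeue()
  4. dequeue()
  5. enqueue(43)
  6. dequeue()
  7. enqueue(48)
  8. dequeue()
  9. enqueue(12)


enqueue(5) -> [5]
enqueue(19) -> [5, 19]
dequeue()->5, [19]
dequeue()->19, []
enqueue(43) -> [43]
dequeue()->43, []
enqueue(48) -> [48]
dequeue()->48, []
enqueue(12) -> [12]

Final queue: [12]


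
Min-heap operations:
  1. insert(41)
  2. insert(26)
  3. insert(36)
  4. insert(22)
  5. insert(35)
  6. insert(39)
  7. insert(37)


insert(41) -> [41]
insert(26) -> [26, 41]
insert(36) -> [26, 41, 36]
insert(22) -> [22, 26, 36, 41]
insert(35) -> [22, 26, 36, 41, 35]
insert(39) -> [22, 26, 36, 41, 35, 39]
insert(37) -> [22, 26, 36, 41, 35, 39, 37]

Final heap: [22, 26, 36, 41, 35, 39, 37]


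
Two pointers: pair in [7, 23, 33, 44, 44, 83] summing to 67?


lo=0(7)+hi=5(83)=90
lo=0(7)+hi=4(44)=51
lo=1(23)+hi=4(44)=67

Yes: 23+44=67


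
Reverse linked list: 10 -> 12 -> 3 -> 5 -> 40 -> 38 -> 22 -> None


Step 1: curr=10, set curr.next=prev(None) | reversed so far: 10
Step 2: curr=12, set curr.next=prev(10) | reversed so far: 12 -> 10
Step 3: curr=3, set curr.next=prev(12) | reversed so far: 3 -> 12 -> 10
Step 4: curr=5, set curr.next=prev(3) | reversed so far: 5 -> 3 -> 12 -> 10
Step 5: curr=40, set curr.next=prev(5) | reversed so far: 40 -> 5 -> 3 -> 12 -> 10
Step 6: curr=38, set curr.next=prev(40) | reversed so far: 38 -> 40 -> 5 -> 3 -> 12 -> 10
Step 7: curr=22, set curr.next=prev(38) | reversed so far: 22 -> 38 -> 40 -> 5 -> 3 -> 12 -> 10

22 -> 38 -> 40 -> 5 -> 3 -> 12 -> 10 -> None


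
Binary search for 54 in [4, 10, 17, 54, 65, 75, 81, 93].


Step 1: lo=0, hi=7, mid=3, val=54

Found at index 3


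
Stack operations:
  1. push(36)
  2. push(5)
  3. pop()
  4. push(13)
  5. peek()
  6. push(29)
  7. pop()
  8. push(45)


push(36) -> [36]
push(5) -> [36, 5]
pop()->5, [36]
push(13) -> [36, 13]
peek()->13
push(29) -> [36, 13, 29]
pop()->29, [36, 13]
push(45) -> [36, 13, 45]

Final stack: [36, 13, 45]


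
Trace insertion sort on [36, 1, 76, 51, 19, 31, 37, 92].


Initial: [36, 1, 76, 51, 19, 31, 37, 92]
Insert 1: [1, 36, 76, 51, 19, 31, 37, 92]
Insert 76: [1, 36, 76, 51, 19, 31, 37, 92]
Insert 51: [1, 36, 51, 76, 19, 31, 37, 92]
Insert 19: [1, 19, 36, 51, 76, 31, 37, 92]
Insert 31: [1, 19, 31, 36, 51, 76, 37, 92]
Insert 37: [1, 19, 31, 36, 37, 51, 76, 92]
Insert 92: [1, 19, 31, 36, 37, 51, 76, 92]

Sorted: [1, 19, 31, 36, 37, 51, 76, 92]


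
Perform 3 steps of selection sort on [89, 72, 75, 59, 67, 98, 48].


Initial: [89, 72, 75, 59, 67, 98, 48]
Step 1: min=48 at 6
  Swap: [48, 72, 75, 59, 67, 98, 89]
Step 2: min=59 at 3
  Swap: [48, 59, 75, 72, 67, 98, 89]
Step 3: min=67 at 4
  Swap: [48, 59, 67, 72, 75, 98, 89]

After 3 steps: [48, 59, 67, 72, 75, 98, 89]


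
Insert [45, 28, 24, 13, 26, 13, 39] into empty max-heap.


Insert 45: [45]
Insert 28: [45, 28]
Insert 24: [45, 28, 24]
Insert 13: [45, 28, 24, 13]
Insert 26: [45, 28, 24, 13, 26]
Insert 13: [45, 28, 24, 13, 26, 13]
Insert 39: [45, 28, 39, 13, 26, 13, 24]

Final heap: [45, 28, 39, 13, 26, 13, 24]


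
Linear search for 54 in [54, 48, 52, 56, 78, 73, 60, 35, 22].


i=0: 54==54 found!

Found at 0, 1 comps


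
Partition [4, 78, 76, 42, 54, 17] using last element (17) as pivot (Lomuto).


Pivot: 17
  4 <= 17: advance i (no swap)
Place pivot at 1: [4, 17, 76, 42, 54, 78]

Partitioned: [4, 17, 76, 42, 54, 78]


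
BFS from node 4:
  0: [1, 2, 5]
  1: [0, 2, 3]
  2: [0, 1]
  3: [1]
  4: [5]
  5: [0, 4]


Visit 4, enqueue [5]
Visit 5, enqueue [0]
Visit 0, enqueue [1, 2]
Visit 1, enqueue [3]
Visit 2, enqueue []
Visit 3, enqueue []

BFS order: [4, 5, 0, 1, 2, 3]


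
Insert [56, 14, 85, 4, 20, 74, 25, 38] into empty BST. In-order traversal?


Insert 56: root
Insert 14: L from 56
Insert 85: R from 56
Insert 4: L from 56 -> L from 14
Insert 20: L from 56 -> R from 14
Insert 74: R from 56 -> L from 85
Insert 25: L from 56 -> R from 14 -> R from 20
Insert 38: L from 56 -> R from 14 -> R from 20 -> R from 25

In-order: [4, 14, 20, 25, 38, 56, 74, 85]


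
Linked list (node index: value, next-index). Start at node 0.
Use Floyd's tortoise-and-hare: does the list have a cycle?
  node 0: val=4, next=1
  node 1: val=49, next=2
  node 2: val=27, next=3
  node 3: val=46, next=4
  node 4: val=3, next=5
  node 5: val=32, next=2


Floyd's tortoise (slow, +1) and hare (fast, +2):
  init: slow=0, fast=0
  step 1: slow=1, fast=2
  step 2: slow=2, fast=4
  step 3: slow=3, fast=2
  step 4: slow=4, fast=4
  slow == fast at node 4: cycle detected

Cycle: yes


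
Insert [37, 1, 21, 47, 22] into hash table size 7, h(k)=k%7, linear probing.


Insert 37: h=2 -> slot 2
Insert 1: h=1 -> slot 1
Insert 21: h=0 -> slot 0
Insert 47: h=5 -> slot 5
Insert 22: h=1, 2 probes -> slot 3

Table: [21, 1, 37, 22, None, 47, None]


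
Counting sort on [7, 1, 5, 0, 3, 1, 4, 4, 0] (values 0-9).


Input: [7, 1, 5, 0, 3, 1, 4, 4, 0]
Counts: [2, 2, 0, 1, 2, 1, 0, 1, 0, 0]

Sorted: [0, 0, 1, 1, 3, 4, 4, 5, 7]


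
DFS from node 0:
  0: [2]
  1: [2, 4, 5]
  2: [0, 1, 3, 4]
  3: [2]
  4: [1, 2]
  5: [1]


Visit 0, push [2]
Visit 2, push [4, 3, 1]
Visit 1, push [5, 4]
Visit 4, push []
Visit 5, push []
Visit 3, push []

DFS order: [0, 2, 1, 4, 5, 3]


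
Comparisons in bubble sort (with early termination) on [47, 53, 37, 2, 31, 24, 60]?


Algorithm: bubble sort (with early termination)
Input: [47, 53, 37, 2, 31, 24, 60]
Sorted: [2, 24, 31, 37, 47, 53, 60]

20


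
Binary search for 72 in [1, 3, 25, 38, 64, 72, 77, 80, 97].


Step 1: lo=0, hi=8, mid=4, val=64
Step 2: lo=5, hi=8, mid=6, val=77
Step 3: lo=5, hi=5, mid=5, val=72

Found at index 5


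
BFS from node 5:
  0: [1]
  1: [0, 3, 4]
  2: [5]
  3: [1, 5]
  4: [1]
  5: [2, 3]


Visit 5, enqueue [2, 3]
Visit 2, enqueue []
Visit 3, enqueue [1]
Visit 1, enqueue [0, 4]
Visit 0, enqueue []
Visit 4, enqueue []

BFS order: [5, 2, 3, 1, 0, 4]


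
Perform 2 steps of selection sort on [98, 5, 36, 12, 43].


Initial: [98, 5, 36, 12, 43]
Step 1: min=5 at 1
  Swap: [5, 98, 36, 12, 43]
Step 2: min=12 at 3
  Swap: [5, 12, 36, 98, 43]

After 2 steps: [5, 12, 36, 98, 43]


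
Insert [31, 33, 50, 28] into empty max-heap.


Insert 31: [31]
Insert 33: [33, 31]
Insert 50: [50, 31, 33]
Insert 28: [50, 31, 33, 28]

Final heap: [50, 31, 33, 28]


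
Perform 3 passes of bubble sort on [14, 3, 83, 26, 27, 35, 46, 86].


Initial: [14, 3, 83, 26, 27, 35, 46, 86]
Pass 1: [3, 14, 26, 27, 35, 46, 83, 86] (5 swaps)
Pass 2: [3, 14, 26, 27, 35, 46, 83, 86] (0 swaps)
Pass 3: [3, 14, 26, 27, 35, 46, 83, 86] (0 swaps)

After 3 passes: [3, 14, 26, 27, 35, 46, 83, 86]


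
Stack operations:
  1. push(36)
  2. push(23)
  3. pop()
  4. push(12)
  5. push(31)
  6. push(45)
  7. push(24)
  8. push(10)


push(36) -> [36]
push(23) -> [36, 23]
pop()->23, [36]
push(12) -> [36, 12]
push(31) -> [36, 12, 31]
push(45) -> [36, 12, 31, 45]
push(24) -> [36, 12, 31, 45, 24]
push(10) -> [36, 12, 31, 45, 24, 10]

Final stack: [36, 12, 31, 45, 24, 10]


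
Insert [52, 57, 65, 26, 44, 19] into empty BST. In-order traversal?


Insert 52: root
Insert 57: R from 52
Insert 65: R from 52 -> R from 57
Insert 26: L from 52
Insert 44: L from 52 -> R from 26
Insert 19: L from 52 -> L from 26

In-order: [19, 26, 44, 52, 57, 65]


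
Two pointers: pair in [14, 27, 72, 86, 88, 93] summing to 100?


lo=0(14)+hi=5(93)=107
lo=0(14)+hi=4(88)=102
lo=0(14)+hi=3(86)=100

Yes: 14+86=100


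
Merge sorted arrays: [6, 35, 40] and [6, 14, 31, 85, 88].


Take 6 from A
Take 6 from B
Take 14 from B
Take 31 from B
Take 35 from A
Take 40 from A

Merged: [6, 6, 14, 31, 35, 40, 85, 88]


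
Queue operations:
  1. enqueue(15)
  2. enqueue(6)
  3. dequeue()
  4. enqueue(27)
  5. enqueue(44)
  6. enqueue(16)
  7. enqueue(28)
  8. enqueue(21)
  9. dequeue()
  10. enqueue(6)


enqueue(15) -> [15]
enqueue(6) -> [15, 6]
dequeue()->15, [6]
enqueue(27) -> [6, 27]
enqueue(44) -> [6, 27, 44]
enqueue(16) -> [6, 27, 44, 16]
enqueue(28) -> [6, 27, 44, 16, 28]
enqueue(21) -> [6, 27, 44, 16, 28, 21]
dequeue()->6, [27, 44, 16, 28, 21]
enqueue(6) -> [27, 44, 16, 28, 21, 6]

Final queue: [27, 44, 16, 28, 21, 6]


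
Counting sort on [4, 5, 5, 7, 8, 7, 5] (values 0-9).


Input: [4, 5, 5, 7, 8, 7, 5]
Counts: [0, 0, 0, 0, 1, 3, 0, 2, 1, 0]

Sorted: [4, 5, 5, 5, 7, 7, 8]


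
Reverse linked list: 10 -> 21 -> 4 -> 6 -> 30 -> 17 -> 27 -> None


Step 1: curr=10, set curr.next=prev(None) | reversed so far: 10
Step 2: curr=21, set curr.next=prev(10) | reversed so far: 21 -> 10
Step 3: curr=4, set curr.next=prev(21) | reversed so far: 4 -> 21 -> 10
Step 4: curr=6, set curr.next=prev(4) | reversed so far: 6 -> 4 -> 21 -> 10
Step 5: curr=30, set curr.next=prev(6) | reversed so far: 30 -> 6 -> 4 -> 21 -> 10
Step 6: curr=17, set curr.next=prev(30) | reversed so far: 17 -> 30 -> 6 -> 4 -> 21 -> 10
Step 7: curr=27, set curr.next=prev(17) | reversed so far: 27 -> 17 -> 30 -> 6 -> 4 -> 21 -> 10

27 -> 17 -> 30 -> 6 -> 4 -> 21 -> 10 -> None


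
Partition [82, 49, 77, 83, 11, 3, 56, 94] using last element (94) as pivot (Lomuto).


Pivot: 94
  82 <= 94: advance i (no swap)
  49 <= 94: advance i (no swap)
  77 <= 94: advance i (no swap)
  83 <= 94: advance i (no swap)
  11 <= 94: advance i (no swap)
  3 <= 94: advance i (no swap)
  56 <= 94: advance i (no swap)
Place pivot at 7: [82, 49, 77, 83, 11, 3, 56, 94]

Partitioned: [82, 49, 77, 83, 11, 3, 56, 94]


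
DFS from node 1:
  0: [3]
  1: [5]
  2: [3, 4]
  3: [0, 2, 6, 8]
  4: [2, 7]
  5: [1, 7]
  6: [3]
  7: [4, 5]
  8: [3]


Visit 1, push [5]
Visit 5, push [7]
Visit 7, push [4]
Visit 4, push [2]
Visit 2, push [3]
Visit 3, push [8, 6, 0]
Visit 0, push []
Visit 6, push []
Visit 8, push []

DFS order: [1, 5, 7, 4, 2, 3, 0, 6, 8]


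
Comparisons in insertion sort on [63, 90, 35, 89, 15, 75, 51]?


Algorithm: insertion sort
Input: [63, 90, 35, 89, 15, 75, 51]
Sorted: [15, 35, 51, 63, 75, 89, 90]

17


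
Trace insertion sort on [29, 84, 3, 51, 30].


Initial: [29, 84, 3, 51, 30]
Insert 84: [29, 84, 3, 51, 30]
Insert 3: [3, 29, 84, 51, 30]
Insert 51: [3, 29, 51, 84, 30]
Insert 30: [3, 29, 30, 51, 84]

Sorted: [3, 29, 30, 51, 84]


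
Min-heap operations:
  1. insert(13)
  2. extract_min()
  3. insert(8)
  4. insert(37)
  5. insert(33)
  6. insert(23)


insert(13) -> [13]
extract_min()->13, []
insert(8) -> [8]
insert(37) -> [8, 37]
insert(33) -> [8, 37, 33]
insert(23) -> [8, 23, 33, 37]

Final heap: [8, 23, 33, 37]


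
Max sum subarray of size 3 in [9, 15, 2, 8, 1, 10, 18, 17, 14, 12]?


[0:3]: 26
[1:4]: 25
[2:5]: 11
[3:6]: 19
[4:7]: 29
[5:8]: 45
[6:9]: 49
[7:10]: 43

Max: 49 at [6:9]


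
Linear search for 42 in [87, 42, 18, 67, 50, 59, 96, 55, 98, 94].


i=0: 87!=42
i=1: 42==42 found!

Found at 1, 2 comps


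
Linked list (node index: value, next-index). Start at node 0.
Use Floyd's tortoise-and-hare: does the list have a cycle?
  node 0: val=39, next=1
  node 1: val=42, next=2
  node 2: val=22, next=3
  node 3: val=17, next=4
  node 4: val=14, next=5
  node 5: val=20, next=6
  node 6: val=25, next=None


Floyd's tortoise (slow, +1) and hare (fast, +2):
  init: slow=0, fast=0
  step 1: slow=1, fast=2
  step 2: slow=2, fast=4
  step 3: slow=3, fast=6
  step 4: fast -> None, no cycle

Cycle: no


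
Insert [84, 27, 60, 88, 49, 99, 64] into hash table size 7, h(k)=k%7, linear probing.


Insert 84: h=0 -> slot 0
Insert 27: h=6 -> slot 6
Insert 60: h=4 -> slot 4
Insert 88: h=4, 1 probes -> slot 5
Insert 49: h=0, 1 probes -> slot 1
Insert 99: h=1, 1 probes -> slot 2
Insert 64: h=1, 2 probes -> slot 3

Table: [84, 49, 99, 64, 60, 88, 27]


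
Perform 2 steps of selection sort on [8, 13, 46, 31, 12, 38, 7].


Initial: [8, 13, 46, 31, 12, 38, 7]
Step 1: min=7 at 6
  Swap: [7, 13, 46, 31, 12, 38, 8]
Step 2: min=8 at 6
  Swap: [7, 8, 46, 31, 12, 38, 13]

After 2 steps: [7, 8, 46, 31, 12, 38, 13]


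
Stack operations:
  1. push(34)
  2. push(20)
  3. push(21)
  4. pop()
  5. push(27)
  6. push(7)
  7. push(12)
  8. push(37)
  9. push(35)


push(34) -> [34]
push(20) -> [34, 20]
push(21) -> [34, 20, 21]
pop()->21, [34, 20]
push(27) -> [34, 20, 27]
push(7) -> [34, 20, 27, 7]
push(12) -> [34, 20, 27, 7, 12]
push(37) -> [34, 20, 27, 7, 12, 37]
push(35) -> [34, 20, 27, 7, 12, 37, 35]

Final stack: [34, 20, 27, 7, 12, 37, 35]


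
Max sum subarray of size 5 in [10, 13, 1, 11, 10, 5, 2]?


[0:5]: 45
[1:6]: 40
[2:7]: 29

Max: 45 at [0:5]


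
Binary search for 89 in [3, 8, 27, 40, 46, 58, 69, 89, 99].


Step 1: lo=0, hi=8, mid=4, val=46
Step 2: lo=5, hi=8, mid=6, val=69
Step 3: lo=7, hi=8, mid=7, val=89

Found at index 7


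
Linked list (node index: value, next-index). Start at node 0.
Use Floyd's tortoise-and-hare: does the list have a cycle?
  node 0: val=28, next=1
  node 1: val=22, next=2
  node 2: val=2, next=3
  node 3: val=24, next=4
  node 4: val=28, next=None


Floyd's tortoise (slow, +1) and hare (fast, +2):
  init: slow=0, fast=0
  step 1: slow=1, fast=2
  step 2: slow=2, fast=4
  step 3: fast -> None, no cycle

Cycle: no


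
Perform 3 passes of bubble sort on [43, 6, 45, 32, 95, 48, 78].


Initial: [43, 6, 45, 32, 95, 48, 78]
Pass 1: [6, 43, 32, 45, 48, 78, 95] (4 swaps)
Pass 2: [6, 32, 43, 45, 48, 78, 95] (1 swaps)
Pass 3: [6, 32, 43, 45, 48, 78, 95] (0 swaps)

After 3 passes: [6, 32, 43, 45, 48, 78, 95]


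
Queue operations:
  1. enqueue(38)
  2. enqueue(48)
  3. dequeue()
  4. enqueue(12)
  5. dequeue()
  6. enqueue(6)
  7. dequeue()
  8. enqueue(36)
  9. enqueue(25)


enqueue(38) -> [38]
enqueue(48) -> [38, 48]
dequeue()->38, [48]
enqueue(12) -> [48, 12]
dequeue()->48, [12]
enqueue(6) -> [12, 6]
dequeue()->12, [6]
enqueue(36) -> [6, 36]
enqueue(25) -> [6, 36, 25]

Final queue: [6, 36, 25]


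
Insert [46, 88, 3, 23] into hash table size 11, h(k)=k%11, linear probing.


Insert 46: h=2 -> slot 2
Insert 88: h=0 -> slot 0
Insert 3: h=3 -> slot 3
Insert 23: h=1 -> slot 1

Table: [88, 23, 46, 3, None, None, None, None, None, None, None]


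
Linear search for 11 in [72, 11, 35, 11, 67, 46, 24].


i=0: 72!=11
i=1: 11==11 found!

Found at 1, 2 comps


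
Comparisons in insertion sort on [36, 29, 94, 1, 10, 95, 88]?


Algorithm: insertion sort
Input: [36, 29, 94, 1, 10, 95, 88]
Sorted: [1, 10, 29, 36, 88, 94, 95]

13


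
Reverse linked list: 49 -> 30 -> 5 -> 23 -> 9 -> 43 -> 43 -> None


Step 1: curr=49, set curr.next=prev(None) | reversed so far: 49
Step 2: curr=30, set curr.next=prev(49) | reversed so far: 30 -> 49
Step 3: curr=5, set curr.next=prev(30) | reversed so far: 5 -> 30 -> 49
Step 4: curr=23, set curr.next=prev(5) | reversed so far: 23 -> 5 -> 30 -> 49
Step 5: curr=9, set curr.next=prev(23) | reversed so far: 9 -> 23 -> 5 -> 30 -> 49
Step 6: curr=43, set curr.next=prev(9) | reversed so far: 43 -> 9 -> 23 -> 5 -> 30 -> 49
Step 7: curr=43, set curr.next=prev(43) | reversed so far: 43 -> 43 -> 9 -> 23 -> 5 -> 30 -> 49

43 -> 43 -> 9 -> 23 -> 5 -> 30 -> 49 -> None


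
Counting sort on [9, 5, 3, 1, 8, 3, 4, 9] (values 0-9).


Input: [9, 5, 3, 1, 8, 3, 4, 9]
Counts: [0, 1, 0, 2, 1, 1, 0, 0, 1, 2]

Sorted: [1, 3, 3, 4, 5, 8, 9, 9]


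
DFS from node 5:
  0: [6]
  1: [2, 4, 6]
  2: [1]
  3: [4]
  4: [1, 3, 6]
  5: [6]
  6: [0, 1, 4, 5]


Visit 5, push [6]
Visit 6, push [4, 1, 0]
Visit 0, push []
Visit 1, push [4, 2]
Visit 2, push []
Visit 4, push [3]
Visit 3, push []

DFS order: [5, 6, 0, 1, 2, 4, 3]


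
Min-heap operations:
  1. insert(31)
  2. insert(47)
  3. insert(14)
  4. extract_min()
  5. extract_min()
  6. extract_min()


insert(31) -> [31]
insert(47) -> [31, 47]
insert(14) -> [14, 47, 31]
extract_min()->14, [31, 47]
extract_min()->31, [47]
extract_min()->47, []

Final heap: []


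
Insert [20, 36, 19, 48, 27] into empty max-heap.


Insert 20: [20]
Insert 36: [36, 20]
Insert 19: [36, 20, 19]
Insert 48: [48, 36, 19, 20]
Insert 27: [48, 36, 19, 20, 27]

Final heap: [48, 36, 19, 20, 27]


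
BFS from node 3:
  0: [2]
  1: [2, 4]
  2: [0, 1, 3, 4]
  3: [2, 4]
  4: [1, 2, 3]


Visit 3, enqueue [2, 4]
Visit 2, enqueue [0, 1]
Visit 4, enqueue []
Visit 0, enqueue []
Visit 1, enqueue []

BFS order: [3, 2, 4, 0, 1]


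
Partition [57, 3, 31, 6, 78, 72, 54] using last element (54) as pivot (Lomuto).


Pivot: 54
  3 <= 54: swap -> [3, 57, 31, 6, 78, 72, 54]
  31 <= 54: swap -> [3, 31, 57, 6, 78, 72, 54]
  6 <= 54: swap -> [3, 31, 6, 57, 78, 72, 54]
Place pivot at 3: [3, 31, 6, 54, 78, 72, 57]

Partitioned: [3, 31, 6, 54, 78, 72, 57]


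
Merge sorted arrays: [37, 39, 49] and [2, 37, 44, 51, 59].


Take 2 from B
Take 37 from A
Take 37 from B
Take 39 from A
Take 44 from B
Take 49 from A

Merged: [2, 37, 37, 39, 44, 49, 51, 59]


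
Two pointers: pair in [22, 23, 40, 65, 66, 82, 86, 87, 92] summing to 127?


lo=0(22)+hi=8(92)=114
lo=1(23)+hi=8(92)=115
lo=2(40)+hi=8(92)=132
lo=2(40)+hi=7(87)=127

Yes: 40+87=127


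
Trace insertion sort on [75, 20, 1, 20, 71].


Initial: [75, 20, 1, 20, 71]
Insert 20: [20, 75, 1, 20, 71]
Insert 1: [1, 20, 75, 20, 71]
Insert 20: [1, 20, 20, 75, 71]
Insert 71: [1, 20, 20, 71, 75]

Sorted: [1, 20, 20, 71, 75]


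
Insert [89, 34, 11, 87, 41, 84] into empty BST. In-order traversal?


Insert 89: root
Insert 34: L from 89
Insert 11: L from 89 -> L from 34
Insert 87: L from 89 -> R from 34
Insert 41: L from 89 -> R from 34 -> L from 87
Insert 84: L from 89 -> R from 34 -> L from 87 -> R from 41

In-order: [11, 34, 41, 84, 87, 89]


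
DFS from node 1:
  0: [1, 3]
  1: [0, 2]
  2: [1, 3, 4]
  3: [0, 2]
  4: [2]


Visit 1, push [2, 0]
Visit 0, push [3]
Visit 3, push [2]
Visit 2, push [4]
Visit 4, push []

DFS order: [1, 0, 3, 2, 4]


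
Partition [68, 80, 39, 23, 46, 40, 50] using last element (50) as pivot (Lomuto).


Pivot: 50
  39 <= 50: swap -> [39, 80, 68, 23, 46, 40, 50]
  23 <= 50: swap -> [39, 23, 68, 80, 46, 40, 50]
  46 <= 50: swap -> [39, 23, 46, 80, 68, 40, 50]
  40 <= 50: swap -> [39, 23, 46, 40, 68, 80, 50]
Place pivot at 4: [39, 23, 46, 40, 50, 80, 68]

Partitioned: [39, 23, 46, 40, 50, 80, 68]


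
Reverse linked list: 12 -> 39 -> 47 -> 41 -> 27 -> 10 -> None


Step 1: curr=12, set curr.next=prev(None) | reversed so far: 12
Step 2: curr=39, set curr.next=prev(12) | reversed so far: 39 -> 12
Step 3: curr=47, set curr.next=prev(39) | reversed so far: 47 -> 39 -> 12
Step 4: curr=41, set curr.next=prev(47) | reversed so far: 41 -> 47 -> 39 -> 12
Step 5: curr=27, set curr.next=prev(41) | reversed so far: 27 -> 41 -> 47 -> 39 -> 12
Step 6: curr=10, set curr.next=prev(27) | reversed so far: 10 -> 27 -> 41 -> 47 -> 39 -> 12

10 -> 27 -> 41 -> 47 -> 39 -> 12 -> None


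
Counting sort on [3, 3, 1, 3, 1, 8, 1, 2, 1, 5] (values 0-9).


Input: [3, 3, 1, 3, 1, 8, 1, 2, 1, 5]
Counts: [0, 4, 1, 3, 0, 1, 0, 0, 1, 0]

Sorted: [1, 1, 1, 1, 2, 3, 3, 3, 5, 8]


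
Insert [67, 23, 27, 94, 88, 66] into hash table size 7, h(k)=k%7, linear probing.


Insert 67: h=4 -> slot 4
Insert 23: h=2 -> slot 2
Insert 27: h=6 -> slot 6
Insert 94: h=3 -> slot 3
Insert 88: h=4, 1 probes -> slot 5
Insert 66: h=3, 4 probes -> slot 0

Table: [66, None, 23, 94, 67, 88, 27]


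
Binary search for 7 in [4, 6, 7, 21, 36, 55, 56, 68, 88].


Step 1: lo=0, hi=8, mid=4, val=36
Step 2: lo=0, hi=3, mid=1, val=6
Step 3: lo=2, hi=3, mid=2, val=7

Found at index 2


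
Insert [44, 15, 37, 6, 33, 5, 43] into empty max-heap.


Insert 44: [44]
Insert 15: [44, 15]
Insert 37: [44, 15, 37]
Insert 6: [44, 15, 37, 6]
Insert 33: [44, 33, 37, 6, 15]
Insert 5: [44, 33, 37, 6, 15, 5]
Insert 43: [44, 33, 43, 6, 15, 5, 37]

Final heap: [44, 33, 43, 6, 15, 5, 37]


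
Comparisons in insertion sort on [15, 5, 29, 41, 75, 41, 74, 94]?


Algorithm: insertion sort
Input: [15, 5, 29, 41, 75, 41, 74, 94]
Sorted: [5, 15, 29, 41, 41, 74, 75, 94]

9


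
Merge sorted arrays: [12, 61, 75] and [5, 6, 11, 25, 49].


Take 5 from B
Take 6 from B
Take 11 from B
Take 12 from A
Take 25 from B
Take 49 from B

Merged: [5, 6, 11, 12, 25, 49, 61, 75]


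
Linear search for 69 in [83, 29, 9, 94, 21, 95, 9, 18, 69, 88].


i=0: 83!=69
i=1: 29!=69
i=2: 9!=69
i=3: 94!=69
i=4: 21!=69
i=5: 95!=69
i=6: 9!=69
i=7: 18!=69
i=8: 69==69 found!

Found at 8, 9 comps


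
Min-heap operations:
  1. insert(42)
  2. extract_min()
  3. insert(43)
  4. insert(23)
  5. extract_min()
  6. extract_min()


insert(42) -> [42]
extract_min()->42, []
insert(43) -> [43]
insert(23) -> [23, 43]
extract_min()->23, [43]
extract_min()->43, []

Final heap: []


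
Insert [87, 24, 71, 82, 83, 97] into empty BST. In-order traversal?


Insert 87: root
Insert 24: L from 87
Insert 71: L from 87 -> R from 24
Insert 82: L from 87 -> R from 24 -> R from 71
Insert 83: L from 87 -> R from 24 -> R from 71 -> R from 82
Insert 97: R from 87

In-order: [24, 71, 82, 83, 87, 97]


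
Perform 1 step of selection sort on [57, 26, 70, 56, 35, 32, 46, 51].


Initial: [57, 26, 70, 56, 35, 32, 46, 51]
Step 1: min=26 at 1
  Swap: [26, 57, 70, 56, 35, 32, 46, 51]

After 1 step: [26, 57, 70, 56, 35, 32, 46, 51]


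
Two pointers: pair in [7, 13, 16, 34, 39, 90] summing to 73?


lo=0(7)+hi=5(90)=97
lo=0(7)+hi=4(39)=46
lo=1(13)+hi=4(39)=52
lo=2(16)+hi=4(39)=55
lo=3(34)+hi=4(39)=73

Yes: 34+39=73


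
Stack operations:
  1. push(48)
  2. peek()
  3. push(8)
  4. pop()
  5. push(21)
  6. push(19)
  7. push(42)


push(48) -> [48]
peek()->48
push(8) -> [48, 8]
pop()->8, [48]
push(21) -> [48, 21]
push(19) -> [48, 21, 19]
push(42) -> [48, 21, 19, 42]

Final stack: [48, 21, 19, 42]


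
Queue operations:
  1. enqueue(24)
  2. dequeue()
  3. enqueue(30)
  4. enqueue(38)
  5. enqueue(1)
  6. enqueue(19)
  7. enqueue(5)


enqueue(24) -> [24]
dequeue()->24, []
enqueue(30) -> [30]
enqueue(38) -> [30, 38]
enqueue(1) -> [30, 38, 1]
enqueue(19) -> [30, 38, 1, 19]
enqueue(5) -> [30, 38, 1, 19, 5]

Final queue: [30, 38, 1, 19, 5]


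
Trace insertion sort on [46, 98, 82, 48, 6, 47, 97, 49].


Initial: [46, 98, 82, 48, 6, 47, 97, 49]
Insert 98: [46, 98, 82, 48, 6, 47, 97, 49]
Insert 82: [46, 82, 98, 48, 6, 47, 97, 49]
Insert 48: [46, 48, 82, 98, 6, 47, 97, 49]
Insert 6: [6, 46, 48, 82, 98, 47, 97, 49]
Insert 47: [6, 46, 47, 48, 82, 98, 97, 49]
Insert 97: [6, 46, 47, 48, 82, 97, 98, 49]
Insert 49: [6, 46, 47, 48, 49, 82, 97, 98]

Sorted: [6, 46, 47, 48, 49, 82, 97, 98]


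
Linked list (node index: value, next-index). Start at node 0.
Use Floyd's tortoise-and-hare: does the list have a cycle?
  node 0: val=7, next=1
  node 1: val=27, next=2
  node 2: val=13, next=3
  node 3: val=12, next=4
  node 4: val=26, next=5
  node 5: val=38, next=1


Floyd's tortoise (slow, +1) and hare (fast, +2):
  init: slow=0, fast=0
  step 1: slow=1, fast=2
  step 2: slow=2, fast=4
  step 3: slow=3, fast=1
  step 4: slow=4, fast=3
  step 5: slow=5, fast=5
  slow == fast at node 5: cycle detected

Cycle: yes


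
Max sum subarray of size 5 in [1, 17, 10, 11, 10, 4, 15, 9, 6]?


[0:5]: 49
[1:6]: 52
[2:7]: 50
[3:8]: 49
[4:9]: 44

Max: 52 at [1:6]


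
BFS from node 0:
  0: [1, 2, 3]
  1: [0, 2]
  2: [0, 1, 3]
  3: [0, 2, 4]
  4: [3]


Visit 0, enqueue [1, 2, 3]
Visit 1, enqueue []
Visit 2, enqueue []
Visit 3, enqueue [4]
Visit 4, enqueue []

BFS order: [0, 1, 2, 3, 4]


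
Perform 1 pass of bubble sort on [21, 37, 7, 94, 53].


Initial: [21, 37, 7, 94, 53]
Pass 1: [21, 7, 37, 53, 94] (2 swaps)

After 1 pass: [21, 7, 37, 53, 94]


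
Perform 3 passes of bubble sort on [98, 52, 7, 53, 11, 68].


Initial: [98, 52, 7, 53, 11, 68]
Pass 1: [52, 7, 53, 11, 68, 98] (5 swaps)
Pass 2: [7, 52, 11, 53, 68, 98] (2 swaps)
Pass 3: [7, 11, 52, 53, 68, 98] (1 swaps)

After 3 passes: [7, 11, 52, 53, 68, 98]


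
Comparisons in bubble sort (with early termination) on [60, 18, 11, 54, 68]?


Algorithm: bubble sort (with early termination)
Input: [60, 18, 11, 54, 68]
Sorted: [11, 18, 54, 60, 68]

9


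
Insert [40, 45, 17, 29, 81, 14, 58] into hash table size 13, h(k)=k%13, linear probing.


Insert 40: h=1 -> slot 1
Insert 45: h=6 -> slot 6
Insert 17: h=4 -> slot 4
Insert 29: h=3 -> slot 3
Insert 81: h=3, 2 probes -> slot 5
Insert 14: h=1, 1 probes -> slot 2
Insert 58: h=6, 1 probes -> slot 7

Table: [None, 40, 14, 29, 17, 81, 45, 58, None, None, None, None, None]


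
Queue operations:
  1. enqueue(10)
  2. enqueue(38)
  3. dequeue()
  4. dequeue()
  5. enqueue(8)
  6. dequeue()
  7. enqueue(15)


enqueue(10) -> [10]
enqueue(38) -> [10, 38]
dequeue()->10, [38]
dequeue()->38, []
enqueue(8) -> [8]
dequeue()->8, []
enqueue(15) -> [15]

Final queue: [15]


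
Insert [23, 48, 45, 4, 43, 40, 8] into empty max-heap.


Insert 23: [23]
Insert 48: [48, 23]
Insert 45: [48, 23, 45]
Insert 4: [48, 23, 45, 4]
Insert 43: [48, 43, 45, 4, 23]
Insert 40: [48, 43, 45, 4, 23, 40]
Insert 8: [48, 43, 45, 4, 23, 40, 8]

Final heap: [48, 43, 45, 4, 23, 40, 8]


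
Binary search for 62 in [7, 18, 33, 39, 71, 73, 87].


Step 1: lo=0, hi=6, mid=3, val=39
Step 2: lo=4, hi=6, mid=5, val=73
Step 3: lo=4, hi=4, mid=4, val=71

Not found


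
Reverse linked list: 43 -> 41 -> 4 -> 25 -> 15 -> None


Step 1: curr=43, set curr.next=prev(None) | reversed so far: 43
Step 2: curr=41, set curr.next=prev(43) | reversed so far: 41 -> 43
Step 3: curr=4, set curr.next=prev(41) | reversed so far: 4 -> 41 -> 43
Step 4: curr=25, set curr.next=prev(4) | reversed so far: 25 -> 4 -> 41 -> 43
Step 5: curr=15, set curr.next=prev(25) | reversed so far: 15 -> 25 -> 4 -> 41 -> 43

15 -> 25 -> 4 -> 41 -> 43 -> None


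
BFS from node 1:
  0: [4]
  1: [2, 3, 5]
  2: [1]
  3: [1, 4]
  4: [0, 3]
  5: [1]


Visit 1, enqueue [2, 3, 5]
Visit 2, enqueue []
Visit 3, enqueue [4]
Visit 5, enqueue []
Visit 4, enqueue [0]
Visit 0, enqueue []

BFS order: [1, 2, 3, 5, 4, 0]


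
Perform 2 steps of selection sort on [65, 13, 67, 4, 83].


Initial: [65, 13, 67, 4, 83]
Step 1: min=4 at 3
  Swap: [4, 13, 67, 65, 83]
Step 2: min=13 at 1
  Swap: [4, 13, 67, 65, 83]

After 2 steps: [4, 13, 67, 65, 83]


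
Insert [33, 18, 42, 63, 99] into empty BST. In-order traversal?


Insert 33: root
Insert 18: L from 33
Insert 42: R from 33
Insert 63: R from 33 -> R from 42
Insert 99: R from 33 -> R from 42 -> R from 63

In-order: [18, 33, 42, 63, 99]


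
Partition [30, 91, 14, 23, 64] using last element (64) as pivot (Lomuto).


Pivot: 64
  30 <= 64: advance i (no swap)
  14 <= 64: swap -> [30, 14, 91, 23, 64]
  23 <= 64: swap -> [30, 14, 23, 91, 64]
Place pivot at 3: [30, 14, 23, 64, 91]

Partitioned: [30, 14, 23, 64, 91]


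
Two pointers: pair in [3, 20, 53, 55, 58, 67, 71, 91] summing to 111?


lo=0(3)+hi=7(91)=94
lo=1(20)+hi=7(91)=111

Yes: 20+91=111


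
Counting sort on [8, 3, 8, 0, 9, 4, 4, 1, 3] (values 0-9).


Input: [8, 3, 8, 0, 9, 4, 4, 1, 3]
Counts: [1, 1, 0, 2, 2, 0, 0, 0, 2, 1]

Sorted: [0, 1, 3, 3, 4, 4, 8, 8, 9]


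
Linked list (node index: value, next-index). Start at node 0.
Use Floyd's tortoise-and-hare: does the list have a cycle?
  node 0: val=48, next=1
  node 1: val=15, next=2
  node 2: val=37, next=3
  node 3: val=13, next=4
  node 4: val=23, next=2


Floyd's tortoise (slow, +1) and hare (fast, +2):
  init: slow=0, fast=0
  step 1: slow=1, fast=2
  step 2: slow=2, fast=4
  step 3: slow=3, fast=3
  slow == fast at node 3: cycle detected

Cycle: yes


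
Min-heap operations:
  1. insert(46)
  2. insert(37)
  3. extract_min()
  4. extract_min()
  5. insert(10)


insert(46) -> [46]
insert(37) -> [37, 46]
extract_min()->37, [46]
extract_min()->46, []
insert(10) -> [10]

Final heap: [10]


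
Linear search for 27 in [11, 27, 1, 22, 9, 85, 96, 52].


i=0: 11!=27
i=1: 27==27 found!

Found at 1, 2 comps


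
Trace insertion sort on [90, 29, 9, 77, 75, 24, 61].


Initial: [90, 29, 9, 77, 75, 24, 61]
Insert 29: [29, 90, 9, 77, 75, 24, 61]
Insert 9: [9, 29, 90, 77, 75, 24, 61]
Insert 77: [9, 29, 77, 90, 75, 24, 61]
Insert 75: [9, 29, 75, 77, 90, 24, 61]
Insert 24: [9, 24, 29, 75, 77, 90, 61]
Insert 61: [9, 24, 29, 61, 75, 77, 90]

Sorted: [9, 24, 29, 61, 75, 77, 90]


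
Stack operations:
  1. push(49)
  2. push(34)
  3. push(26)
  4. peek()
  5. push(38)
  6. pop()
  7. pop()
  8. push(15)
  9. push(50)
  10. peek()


push(49) -> [49]
push(34) -> [49, 34]
push(26) -> [49, 34, 26]
peek()->26
push(38) -> [49, 34, 26, 38]
pop()->38, [49, 34, 26]
pop()->26, [49, 34]
push(15) -> [49, 34, 15]
push(50) -> [49, 34, 15, 50]
peek()->50

Final stack: [49, 34, 15, 50]


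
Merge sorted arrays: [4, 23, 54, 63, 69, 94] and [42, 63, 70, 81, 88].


Take 4 from A
Take 23 from A
Take 42 from B
Take 54 from A
Take 63 from A
Take 63 from B
Take 69 from A
Take 70 from B
Take 81 from B
Take 88 from B

Merged: [4, 23, 42, 54, 63, 63, 69, 70, 81, 88, 94]


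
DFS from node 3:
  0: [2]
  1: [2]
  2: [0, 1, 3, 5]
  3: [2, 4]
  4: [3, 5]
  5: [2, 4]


Visit 3, push [4, 2]
Visit 2, push [5, 1, 0]
Visit 0, push []
Visit 1, push []
Visit 5, push [4]
Visit 4, push []

DFS order: [3, 2, 0, 1, 5, 4]


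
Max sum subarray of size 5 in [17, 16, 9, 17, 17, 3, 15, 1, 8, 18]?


[0:5]: 76
[1:6]: 62
[2:7]: 61
[3:8]: 53
[4:9]: 44
[5:10]: 45

Max: 76 at [0:5]


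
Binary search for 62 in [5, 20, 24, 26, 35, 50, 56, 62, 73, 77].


Step 1: lo=0, hi=9, mid=4, val=35
Step 2: lo=5, hi=9, mid=7, val=62

Found at index 7
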